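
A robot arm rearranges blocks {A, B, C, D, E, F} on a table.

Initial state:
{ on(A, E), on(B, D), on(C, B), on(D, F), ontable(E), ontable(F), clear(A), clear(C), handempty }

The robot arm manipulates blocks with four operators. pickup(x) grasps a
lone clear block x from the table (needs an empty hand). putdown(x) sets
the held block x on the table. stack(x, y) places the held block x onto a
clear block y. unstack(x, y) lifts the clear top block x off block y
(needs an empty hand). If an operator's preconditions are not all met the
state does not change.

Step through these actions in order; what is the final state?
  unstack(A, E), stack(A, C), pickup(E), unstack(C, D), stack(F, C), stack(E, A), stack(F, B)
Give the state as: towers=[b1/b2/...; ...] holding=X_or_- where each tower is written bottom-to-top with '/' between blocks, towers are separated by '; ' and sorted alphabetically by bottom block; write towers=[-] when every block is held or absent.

towers=[F/D/B/C/A/E] holding=-

step 1 (unstack(A, E)): towers=[E; F/D/B/C] holding=A
step 2 (stack(A, C)): towers=[E; F/D/B/C/A] holding=-
step 3 (pickup(E)): towers=[F/D/B/C/A] holding=E
step 4 (unstack(C, D)) [no-op]: towers=[F/D/B/C/A] holding=E
step 5 (stack(F, C)) [no-op]: towers=[F/D/B/C/A] holding=E
step 6 (stack(E, A)): towers=[F/D/B/C/A/E] holding=-
step 7 (stack(F, B)) [no-op]: towers=[F/D/B/C/A/E] holding=-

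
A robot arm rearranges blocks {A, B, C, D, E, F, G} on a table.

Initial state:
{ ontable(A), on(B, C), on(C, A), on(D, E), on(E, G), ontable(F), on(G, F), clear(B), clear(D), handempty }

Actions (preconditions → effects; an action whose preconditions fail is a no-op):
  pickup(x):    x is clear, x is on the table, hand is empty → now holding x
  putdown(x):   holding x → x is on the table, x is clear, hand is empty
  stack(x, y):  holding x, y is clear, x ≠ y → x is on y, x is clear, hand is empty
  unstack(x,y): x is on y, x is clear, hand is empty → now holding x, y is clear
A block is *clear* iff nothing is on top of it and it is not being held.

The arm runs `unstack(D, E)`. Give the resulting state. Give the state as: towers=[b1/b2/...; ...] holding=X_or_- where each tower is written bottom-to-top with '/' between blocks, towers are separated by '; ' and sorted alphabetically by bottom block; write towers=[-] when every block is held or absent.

towers=[A/C/B; F/G/E] holding=D

before: towers=[A/C/B; F/G/E/D] holding=-
pre[unstack(D, E)]: on(D,E) ✓, clear(D) ✓, handempty ✓
all met → apply unstack(D, E)
after:  towers=[A/C/B; F/G/E] holding=D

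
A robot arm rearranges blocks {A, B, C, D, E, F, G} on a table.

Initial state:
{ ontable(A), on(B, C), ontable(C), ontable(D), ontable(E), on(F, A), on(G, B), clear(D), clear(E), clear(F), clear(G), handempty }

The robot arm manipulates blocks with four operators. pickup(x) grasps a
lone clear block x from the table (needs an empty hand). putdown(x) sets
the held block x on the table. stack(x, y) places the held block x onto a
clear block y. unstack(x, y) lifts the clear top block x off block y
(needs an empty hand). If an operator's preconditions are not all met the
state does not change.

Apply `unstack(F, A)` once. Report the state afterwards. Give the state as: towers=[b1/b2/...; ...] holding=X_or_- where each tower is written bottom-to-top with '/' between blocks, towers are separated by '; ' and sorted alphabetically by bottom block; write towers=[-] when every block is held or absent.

towers=[A; C/B/G; D; E] holding=F

before: towers=[A/F; C/B/G; D; E] holding=-
pre[unstack(F, A)]: on(F,A) yes, clear(F) yes, handempty yes
all met → apply unstack(F, A)
after:  towers=[A; C/B/G; D; E] holding=F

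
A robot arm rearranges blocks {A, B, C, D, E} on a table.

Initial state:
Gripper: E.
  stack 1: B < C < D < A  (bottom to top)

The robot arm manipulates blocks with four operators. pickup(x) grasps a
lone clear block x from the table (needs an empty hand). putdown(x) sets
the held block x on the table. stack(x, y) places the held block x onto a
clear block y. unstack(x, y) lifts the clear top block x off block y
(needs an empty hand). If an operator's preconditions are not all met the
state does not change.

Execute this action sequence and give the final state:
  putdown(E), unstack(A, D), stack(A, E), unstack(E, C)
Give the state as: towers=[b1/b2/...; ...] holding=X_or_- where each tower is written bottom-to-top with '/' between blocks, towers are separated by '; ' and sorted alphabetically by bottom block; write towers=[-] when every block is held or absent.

step 1 (putdown(E)): towers=[B/C/D/A; E] holding=-
step 2 (unstack(A, D)): towers=[B/C/D; E] holding=A
step 3 (stack(A, E)): towers=[B/C/D; E/A] holding=-
step 4 (unstack(E, C)) [no-op]: towers=[B/C/D; E/A] holding=-

towers=[B/C/D; E/A] holding=-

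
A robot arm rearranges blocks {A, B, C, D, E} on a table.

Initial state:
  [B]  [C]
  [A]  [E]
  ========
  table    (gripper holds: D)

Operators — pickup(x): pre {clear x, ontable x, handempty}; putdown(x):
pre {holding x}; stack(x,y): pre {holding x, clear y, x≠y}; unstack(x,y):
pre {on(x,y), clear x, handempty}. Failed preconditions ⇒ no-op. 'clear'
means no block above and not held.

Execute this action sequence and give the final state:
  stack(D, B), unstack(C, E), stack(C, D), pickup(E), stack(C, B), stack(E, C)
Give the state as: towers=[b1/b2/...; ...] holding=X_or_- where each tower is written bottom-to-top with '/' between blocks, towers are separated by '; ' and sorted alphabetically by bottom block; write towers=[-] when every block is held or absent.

towers=[A/B/D/C/E] holding=-

step 1 (stack(D, B)): towers=[A/B/D; E/C] holding=-
step 2 (unstack(C, E)): towers=[A/B/D; E] holding=C
step 3 (stack(C, D)): towers=[A/B/D/C; E] holding=-
step 4 (pickup(E)): towers=[A/B/D/C] holding=E
step 5 (stack(C, B)) [no-op]: towers=[A/B/D/C] holding=E
step 6 (stack(E, C)): towers=[A/B/D/C/E] holding=-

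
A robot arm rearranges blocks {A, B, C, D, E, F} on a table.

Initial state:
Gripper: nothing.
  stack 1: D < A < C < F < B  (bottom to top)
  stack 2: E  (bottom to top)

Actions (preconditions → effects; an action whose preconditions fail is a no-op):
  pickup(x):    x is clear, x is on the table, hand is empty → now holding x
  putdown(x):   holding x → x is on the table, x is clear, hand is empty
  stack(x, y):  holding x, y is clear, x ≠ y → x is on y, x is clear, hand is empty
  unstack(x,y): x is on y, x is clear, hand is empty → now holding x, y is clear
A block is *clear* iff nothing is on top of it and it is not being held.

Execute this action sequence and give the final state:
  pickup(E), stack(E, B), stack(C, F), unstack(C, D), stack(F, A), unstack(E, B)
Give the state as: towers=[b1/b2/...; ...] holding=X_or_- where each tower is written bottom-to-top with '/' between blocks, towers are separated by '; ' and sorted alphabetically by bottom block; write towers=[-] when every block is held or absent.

towers=[D/A/C/F/B] holding=E

step 1 (pickup(E)): towers=[D/A/C/F/B] holding=E
step 2 (stack(E, B)): towers=[D/A/C/F/B/E] holding=-
step 3 (stack(C, F)) [no-op]: towers=[D/A/C/F/B/E] holding=-
step 4 (unstack(C, D)) [no-op]: towers=[D/A/C/F/B/E] holding=-
step 5 (stack(F, A)) [no-op]: towers=[D/A/C/F/B/E] holding=-
step 6 (unstack(E, B)): towers=[D/A/C/F/B] holding=E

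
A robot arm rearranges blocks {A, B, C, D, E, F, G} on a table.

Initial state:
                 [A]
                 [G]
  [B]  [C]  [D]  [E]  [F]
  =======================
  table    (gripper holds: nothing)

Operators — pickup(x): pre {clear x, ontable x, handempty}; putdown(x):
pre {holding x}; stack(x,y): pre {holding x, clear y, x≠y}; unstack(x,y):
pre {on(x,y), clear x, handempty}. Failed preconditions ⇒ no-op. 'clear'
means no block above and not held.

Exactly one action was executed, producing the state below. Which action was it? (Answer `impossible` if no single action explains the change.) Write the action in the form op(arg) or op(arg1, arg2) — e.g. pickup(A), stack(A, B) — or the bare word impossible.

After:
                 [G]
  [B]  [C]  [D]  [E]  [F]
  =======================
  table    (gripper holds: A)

unstack(A, G)

target: towers=[B; C; D; E/G; F] holding=A
         pickup(B) → towers=[C; D; E/G/A; F] holding=B
         pickup(F) → towers=[B; C; D; E/G/A] holding=F
         pickup(D) → towers=[B; C; E/G/A; F] holding=D
     unstack(A, G) → towers=[B; C; D; E/G; F] holding=A  ← match
         pickup(C) → towers=[B; D; E/G/A; F] holding=C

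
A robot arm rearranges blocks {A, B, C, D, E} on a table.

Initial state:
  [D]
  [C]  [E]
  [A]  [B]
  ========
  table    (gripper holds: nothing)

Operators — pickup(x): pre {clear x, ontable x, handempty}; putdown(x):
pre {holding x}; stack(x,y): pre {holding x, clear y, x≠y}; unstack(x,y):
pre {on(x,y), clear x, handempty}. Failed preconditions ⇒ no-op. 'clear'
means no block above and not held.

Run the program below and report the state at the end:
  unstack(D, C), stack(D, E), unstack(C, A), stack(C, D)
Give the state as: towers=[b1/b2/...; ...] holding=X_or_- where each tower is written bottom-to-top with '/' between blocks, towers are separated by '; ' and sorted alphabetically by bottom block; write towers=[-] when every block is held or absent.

step 1 (unstack(D, C)): towers=[A/C; B/E] holding=D
step 2 (stack(D, E)): towers=[A/C; B/E/D] holding=-
step 3 (unstack(C, A)): towers=[A; B/E/D] holding=C
step 4 (stack(C, D)): towers=[A; B/E/D/C] holding=-

towers=[A; B/E/D/C] holding=-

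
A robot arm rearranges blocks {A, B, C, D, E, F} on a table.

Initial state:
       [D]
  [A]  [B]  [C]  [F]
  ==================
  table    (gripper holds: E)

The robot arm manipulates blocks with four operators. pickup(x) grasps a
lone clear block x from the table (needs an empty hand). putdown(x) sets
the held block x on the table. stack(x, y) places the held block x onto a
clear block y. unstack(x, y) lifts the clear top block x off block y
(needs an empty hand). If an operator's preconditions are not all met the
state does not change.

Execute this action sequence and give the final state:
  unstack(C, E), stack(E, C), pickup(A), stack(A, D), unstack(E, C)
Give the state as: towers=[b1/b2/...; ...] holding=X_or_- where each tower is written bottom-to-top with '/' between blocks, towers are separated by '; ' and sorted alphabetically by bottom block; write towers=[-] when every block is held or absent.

towers=[B/D/A; C; F] holding=E

step 1 (unstack(C, E)) [no-op]: towers=[A; B/D; C; F] holding=E
step 2 (stack(E, C)): towers=[A; B/D; C/E; F] holding=-
step 3 (pickup(A)): towers=[B/D; C/E; F] holding=A
step 4 (stack(A, D)): towers=[B/D/A; C/E; F] holding=-
step 5 (unstack(E, C)): towers=[B/D/A; C; F] holding=E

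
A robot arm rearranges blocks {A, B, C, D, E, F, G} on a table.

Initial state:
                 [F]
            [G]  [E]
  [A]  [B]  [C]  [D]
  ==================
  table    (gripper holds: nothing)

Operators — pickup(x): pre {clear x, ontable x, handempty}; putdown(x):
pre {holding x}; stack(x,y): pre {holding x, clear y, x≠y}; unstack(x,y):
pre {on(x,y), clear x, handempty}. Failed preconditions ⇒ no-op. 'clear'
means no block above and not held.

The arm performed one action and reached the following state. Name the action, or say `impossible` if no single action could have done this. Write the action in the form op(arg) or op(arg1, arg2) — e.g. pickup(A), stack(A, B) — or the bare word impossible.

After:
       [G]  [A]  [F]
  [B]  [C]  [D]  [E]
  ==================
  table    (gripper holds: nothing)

target: towers=[B; C/G; D/A; E/F] holding=-
         pickup(B) → towers=[A; C/G; D/E/F] holding=B
     unstack(F, E) → towers=[A; B; C/G; D/E] holding=F
     unstack(G, C) → towers=[A; B; C; D/E/F] holding=G
         pickup(A) → towers=[B; C/G; D/E/F] holding=A
none of the 4 applicable actions match → impossible

impossible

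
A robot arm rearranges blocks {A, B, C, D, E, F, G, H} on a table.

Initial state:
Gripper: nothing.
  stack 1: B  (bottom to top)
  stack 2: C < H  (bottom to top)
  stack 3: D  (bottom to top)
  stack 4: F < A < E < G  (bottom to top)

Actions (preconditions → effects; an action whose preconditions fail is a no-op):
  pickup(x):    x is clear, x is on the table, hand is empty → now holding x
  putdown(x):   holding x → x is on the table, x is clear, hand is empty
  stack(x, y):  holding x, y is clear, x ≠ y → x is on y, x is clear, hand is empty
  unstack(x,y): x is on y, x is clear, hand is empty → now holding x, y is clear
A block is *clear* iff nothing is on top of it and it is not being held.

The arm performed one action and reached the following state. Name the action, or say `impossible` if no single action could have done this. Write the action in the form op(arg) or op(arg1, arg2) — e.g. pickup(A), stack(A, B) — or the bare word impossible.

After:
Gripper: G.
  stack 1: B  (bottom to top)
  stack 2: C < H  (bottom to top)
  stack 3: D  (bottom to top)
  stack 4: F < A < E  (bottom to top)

unstack(G, E)

target: towers=[B; C/H; D; F/A/E] holding=G
     unstack(G, E) → towers=[B; C/H; D; F/A/E] holding=G  ← match
     unstack(H, C) → towers=[B; C; D; F/A/E/G] holding=H
         pickup(B) → towers=[C/H; D; F/A/E/G] holding=B
         pickup(D) → towers=[B; C/H; F/A/E/G] holding=D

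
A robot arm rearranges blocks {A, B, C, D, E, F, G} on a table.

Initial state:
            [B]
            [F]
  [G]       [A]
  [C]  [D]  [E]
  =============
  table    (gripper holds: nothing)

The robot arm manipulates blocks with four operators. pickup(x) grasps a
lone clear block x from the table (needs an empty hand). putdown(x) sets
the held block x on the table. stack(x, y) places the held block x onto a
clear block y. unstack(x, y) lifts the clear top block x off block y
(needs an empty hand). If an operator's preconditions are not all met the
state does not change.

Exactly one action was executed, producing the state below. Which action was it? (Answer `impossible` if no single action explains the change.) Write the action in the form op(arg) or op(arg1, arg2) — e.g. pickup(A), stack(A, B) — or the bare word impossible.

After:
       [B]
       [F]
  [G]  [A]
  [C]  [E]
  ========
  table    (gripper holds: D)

pickup(D)

target: towers=[C/G; E/A/F/B] holding=D
     unstack(B, F) → towers=[C/G; D; E/A/F] holding=B
     unstack(G, C) → towers=[C; D; E/A/F/B] holding=G
         pickup(D) → towers=[C/G; E/A/F/B] holding=D  ← match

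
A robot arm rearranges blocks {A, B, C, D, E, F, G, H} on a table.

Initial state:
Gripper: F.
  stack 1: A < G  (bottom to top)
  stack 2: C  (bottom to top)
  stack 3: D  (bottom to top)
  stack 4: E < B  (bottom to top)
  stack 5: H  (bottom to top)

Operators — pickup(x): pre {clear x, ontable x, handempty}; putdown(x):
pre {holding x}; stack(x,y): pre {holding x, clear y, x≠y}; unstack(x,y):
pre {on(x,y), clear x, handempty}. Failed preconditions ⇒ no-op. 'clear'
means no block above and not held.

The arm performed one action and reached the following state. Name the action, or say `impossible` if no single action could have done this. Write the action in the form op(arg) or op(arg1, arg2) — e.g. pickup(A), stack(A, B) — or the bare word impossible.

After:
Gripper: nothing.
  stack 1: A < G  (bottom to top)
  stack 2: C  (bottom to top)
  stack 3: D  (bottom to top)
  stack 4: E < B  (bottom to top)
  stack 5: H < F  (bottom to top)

stack(F, H)

target: towers=[A/G; C; D; E/B; H/F] holding=-
        putdown(F) → towers=[A/G; C; D; E/B; F; H] holding=-
       stack(F, G) → towers=[A/G/F; C; D; E/B; H] holding=-
       stack(F, H) → towers=[A/G; C; D; E/B; H/F] holding=-  ← match
       stack(F, B) → towers=[A/G; C; D; E/B/F; H] holding=-
       stack(F, D) → towers=[A/G; C; D/F; E/B; H] holding=-
       stack(F, C) → towers=[A/G; C/F; D; E/B; H] holding=-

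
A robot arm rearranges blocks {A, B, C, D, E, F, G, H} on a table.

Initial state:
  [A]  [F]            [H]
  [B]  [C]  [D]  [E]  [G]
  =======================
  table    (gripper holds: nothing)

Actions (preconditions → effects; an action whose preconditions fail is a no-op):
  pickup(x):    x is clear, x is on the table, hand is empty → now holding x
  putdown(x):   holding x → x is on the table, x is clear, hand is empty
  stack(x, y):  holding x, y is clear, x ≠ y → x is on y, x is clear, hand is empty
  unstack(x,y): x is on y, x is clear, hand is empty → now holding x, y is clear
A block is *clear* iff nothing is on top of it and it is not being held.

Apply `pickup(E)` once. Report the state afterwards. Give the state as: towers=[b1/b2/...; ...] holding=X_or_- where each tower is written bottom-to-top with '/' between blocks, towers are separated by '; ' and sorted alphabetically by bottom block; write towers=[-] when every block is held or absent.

before: towers=[B/A; C/F; D; E; G/H] holding=-
pre[pickup(E)]: clear(E) ✓, ontable(E) ✓, handempty ✓
all met → apply pickup(E)
after:  towers=[B/A; C/F; D; G/H] holding=E

towers=[B/A; C/F; D; G/H] holding=E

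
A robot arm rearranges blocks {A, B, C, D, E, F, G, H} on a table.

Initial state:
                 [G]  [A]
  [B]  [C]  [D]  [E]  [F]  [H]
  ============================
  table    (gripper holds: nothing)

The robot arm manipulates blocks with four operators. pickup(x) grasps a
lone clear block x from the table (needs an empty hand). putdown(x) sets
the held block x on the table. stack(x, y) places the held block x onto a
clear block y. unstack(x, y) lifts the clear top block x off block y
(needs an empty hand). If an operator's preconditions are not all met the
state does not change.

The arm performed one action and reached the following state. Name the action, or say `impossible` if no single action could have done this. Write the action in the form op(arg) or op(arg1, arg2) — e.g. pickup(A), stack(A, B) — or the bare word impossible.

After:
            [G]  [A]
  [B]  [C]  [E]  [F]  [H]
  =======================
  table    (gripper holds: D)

target: towers=[B; C; E/G; F/A; H] holding=D
     unstack(G, E) → towers=[B; C; D; E; F/A; H] holding=G
     unstack(A, F) → towers=[B; C; D; E/G; F; H] holding=A
         pickup(H) → towers=[B; C; D; E/G; F/A] holding=H
         pickup(B) → towers=[C; D; E/G; F/A; H] holding=B
         pickup(D) → towers=[B; C; E/G; F/A; H] holding=D  ← match
         pickup(C) → towers=[B; D; E/G; F/A; H] holding=C

pickup(D)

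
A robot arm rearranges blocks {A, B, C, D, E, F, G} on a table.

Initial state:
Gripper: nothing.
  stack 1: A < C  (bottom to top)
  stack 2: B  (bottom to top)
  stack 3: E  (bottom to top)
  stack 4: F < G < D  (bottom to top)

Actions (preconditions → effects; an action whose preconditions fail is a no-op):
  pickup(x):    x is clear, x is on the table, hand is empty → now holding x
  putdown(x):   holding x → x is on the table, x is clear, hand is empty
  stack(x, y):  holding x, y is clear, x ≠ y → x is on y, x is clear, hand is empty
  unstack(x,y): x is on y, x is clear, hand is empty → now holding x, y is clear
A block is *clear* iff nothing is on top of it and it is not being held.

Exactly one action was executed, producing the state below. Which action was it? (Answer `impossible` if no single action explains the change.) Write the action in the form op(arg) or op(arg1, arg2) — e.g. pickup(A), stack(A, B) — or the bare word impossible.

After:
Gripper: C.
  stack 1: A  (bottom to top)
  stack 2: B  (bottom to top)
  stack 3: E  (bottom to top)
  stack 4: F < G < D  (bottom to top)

unstack(C, A)

target: towers=[A; B; E; F/G/D] holding=C
         pickup(B) → towers=[A/C; E; F/G/D] holding=B
     unstack(D, G) → towers=[A/C; B; E; F/G] holding=D
         pickup(E) → towers=[A/C; B; F/G/D] holding=E
     unstack(C, A) → towers=[A; B; E; F/G/D] holding=C  ← match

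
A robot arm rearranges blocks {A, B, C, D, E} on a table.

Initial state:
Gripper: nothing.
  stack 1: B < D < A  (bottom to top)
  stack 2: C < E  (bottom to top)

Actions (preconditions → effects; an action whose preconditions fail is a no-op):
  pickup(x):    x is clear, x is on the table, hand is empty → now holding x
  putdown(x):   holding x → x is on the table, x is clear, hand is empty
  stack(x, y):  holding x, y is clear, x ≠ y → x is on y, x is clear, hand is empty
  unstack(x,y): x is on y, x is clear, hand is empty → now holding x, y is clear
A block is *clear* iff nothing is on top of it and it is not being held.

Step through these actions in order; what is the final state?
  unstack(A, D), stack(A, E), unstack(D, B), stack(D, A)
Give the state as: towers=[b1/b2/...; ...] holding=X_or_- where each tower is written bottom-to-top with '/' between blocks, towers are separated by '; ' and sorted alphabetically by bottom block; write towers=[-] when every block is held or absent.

towers=[B; C/E/A/D] holding=-

step 1 (unstack(A, D)): towers=[B/D; C/E] holding=A
step 2 (stack(A, E)): towers=[B/D; C/E/A] holding=-
step 3 (unstack(D, B)): towers=[B; C/E/A] holding=D
step 4 (stack(D, A)): towers=[B; C/E/A/D] holding=-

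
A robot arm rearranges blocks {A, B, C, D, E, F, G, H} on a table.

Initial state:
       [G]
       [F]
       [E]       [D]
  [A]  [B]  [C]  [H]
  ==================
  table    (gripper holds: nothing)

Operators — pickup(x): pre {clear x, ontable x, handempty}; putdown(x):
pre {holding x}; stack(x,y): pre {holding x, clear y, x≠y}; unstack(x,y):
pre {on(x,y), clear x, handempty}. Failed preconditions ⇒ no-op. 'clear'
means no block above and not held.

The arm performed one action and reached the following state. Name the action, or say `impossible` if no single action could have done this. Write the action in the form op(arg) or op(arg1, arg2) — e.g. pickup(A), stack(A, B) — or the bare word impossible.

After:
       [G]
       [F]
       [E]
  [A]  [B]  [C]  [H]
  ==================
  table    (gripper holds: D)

target: towers=[A; B/E/F/G; C; H] holding=D
     unstack(G, F) → towers=[A; B/E/F; C; H/D] holding=G
         pickup(A) → towers=[B/E/F/G; C; H/D] holding=A
     unstack(D, H) → towers=[A; B/E/F/G; C; H] holding=D  ← match
         pickup(C) → towers=[A; B/E/F/G; H/D] holding=C

unstack(D, H)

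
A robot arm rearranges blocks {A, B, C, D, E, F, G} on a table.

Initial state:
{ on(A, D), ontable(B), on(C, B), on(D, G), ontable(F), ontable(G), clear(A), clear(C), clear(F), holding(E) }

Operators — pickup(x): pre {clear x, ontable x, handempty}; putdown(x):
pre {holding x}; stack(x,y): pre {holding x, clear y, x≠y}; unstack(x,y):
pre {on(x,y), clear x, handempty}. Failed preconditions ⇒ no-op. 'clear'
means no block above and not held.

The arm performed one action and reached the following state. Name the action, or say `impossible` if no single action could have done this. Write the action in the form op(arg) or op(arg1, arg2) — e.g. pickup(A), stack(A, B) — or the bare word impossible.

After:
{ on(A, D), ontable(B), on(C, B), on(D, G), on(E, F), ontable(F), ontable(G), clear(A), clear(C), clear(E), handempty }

stack(E, F)

target: towers=[B/C; F/E; G/D/A] holding=-
        putdown(E) → towers=[B/C; E; F; G/D/A] holding=-
       stack(E, F) → towers=[B/C; F/E; G/D/A] holding=-  ← match
       stack(E, A) → towers=[B/C; F; G/D/A/E] holding=-
       stack(E, C) → towers=[B/C/E; F; G/D/A] holding=-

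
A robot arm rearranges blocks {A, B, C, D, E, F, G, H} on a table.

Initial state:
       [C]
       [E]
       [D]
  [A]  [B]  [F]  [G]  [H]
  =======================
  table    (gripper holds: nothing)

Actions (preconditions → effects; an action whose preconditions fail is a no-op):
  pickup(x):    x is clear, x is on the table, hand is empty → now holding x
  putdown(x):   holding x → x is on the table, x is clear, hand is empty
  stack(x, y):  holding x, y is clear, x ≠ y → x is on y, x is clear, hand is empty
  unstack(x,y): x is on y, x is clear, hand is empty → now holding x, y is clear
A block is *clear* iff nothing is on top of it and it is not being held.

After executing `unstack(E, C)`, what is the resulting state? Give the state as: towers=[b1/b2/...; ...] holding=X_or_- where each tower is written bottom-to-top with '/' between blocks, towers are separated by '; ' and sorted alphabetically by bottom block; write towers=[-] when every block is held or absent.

towers=[A; B/D/E/C; F; G; H] holding=-

before: towers=[A; B/D/E/C; F; G; H] holding=-
pre[unstack(E, C)]: on(E,C) ✗, clear(E) ✗, handempty ✓
on(E,C), clear(E) unmet → unstack(E, C) is a no-op
after:  towers=[A; B/D/E/C; F; G; H] holding=-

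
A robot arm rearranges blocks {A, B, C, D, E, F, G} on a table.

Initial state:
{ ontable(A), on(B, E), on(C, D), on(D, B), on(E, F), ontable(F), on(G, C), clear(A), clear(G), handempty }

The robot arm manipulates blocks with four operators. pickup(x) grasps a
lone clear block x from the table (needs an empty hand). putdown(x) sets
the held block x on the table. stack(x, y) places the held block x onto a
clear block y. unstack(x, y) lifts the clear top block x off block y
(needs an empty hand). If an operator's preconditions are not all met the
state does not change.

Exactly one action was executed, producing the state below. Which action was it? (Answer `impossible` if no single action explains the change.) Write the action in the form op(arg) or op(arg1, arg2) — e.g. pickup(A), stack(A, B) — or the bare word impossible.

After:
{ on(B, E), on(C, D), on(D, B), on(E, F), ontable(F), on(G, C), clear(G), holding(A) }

target: towers=[F/E/B/D/C/G] holding=A
     unstack(G, C) → towers=[A; F/E/B/D/C] holding=G
         pickup(A) → towers=[F/E/B/D/C/G] holding=A  ← match

pickup(A)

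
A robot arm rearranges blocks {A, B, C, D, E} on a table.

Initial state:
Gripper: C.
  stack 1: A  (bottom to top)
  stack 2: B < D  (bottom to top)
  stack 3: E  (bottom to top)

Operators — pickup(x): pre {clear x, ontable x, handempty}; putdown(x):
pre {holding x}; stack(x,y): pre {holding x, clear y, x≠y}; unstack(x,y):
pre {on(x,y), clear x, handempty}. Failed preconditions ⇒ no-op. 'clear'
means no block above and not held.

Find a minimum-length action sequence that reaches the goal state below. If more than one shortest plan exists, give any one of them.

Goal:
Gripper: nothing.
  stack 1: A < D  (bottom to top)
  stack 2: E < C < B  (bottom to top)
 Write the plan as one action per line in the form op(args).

step 1 (stack(C, E)): towers=[A; B/D; E/C] holding=-
step 2 (unstack(D, B)): towers=[A; B; E/C] holding=D
step 3 (stack(D, A)): towers=[A/D; B; E/C] holding=-
step 4 (pickup(B)): towers=[A/D; E/C] holding=B
step 5 (stack(B, C)): towers=[A/D; E/C/B] holding=-
goal check: towers=[A/D; E/C/B] holding=- — reached (length 5, optimal by BFS)

stack(C, E)
unstack(D, B)
stack(D, A)
pickup(B)
stack(B, C)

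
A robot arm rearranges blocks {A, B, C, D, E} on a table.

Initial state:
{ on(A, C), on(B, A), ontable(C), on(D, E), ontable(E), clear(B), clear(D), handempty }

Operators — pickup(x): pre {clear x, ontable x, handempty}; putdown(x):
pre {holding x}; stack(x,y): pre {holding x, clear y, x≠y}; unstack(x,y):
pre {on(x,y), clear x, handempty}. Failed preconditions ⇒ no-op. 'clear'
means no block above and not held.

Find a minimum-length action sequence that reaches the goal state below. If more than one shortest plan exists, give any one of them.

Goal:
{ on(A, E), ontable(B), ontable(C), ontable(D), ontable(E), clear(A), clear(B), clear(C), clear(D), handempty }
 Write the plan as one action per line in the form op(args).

step 1 (unstack(B, A)): towers=[C/A; E/D] holding=B
step 2 (putdown(B)): towers=[B; C/A; E/D] holding=-
step 3 (unstack(D, E)): towers=[B; C/A; E] holding=D
step 4 (putdown(D)): towers=[B; C/A; D; E] holding=-
step 5 (unstack(A, C)): towers=[B; C; D; E] holding=A
step 6 (stack(A, E)): towers=[B; C; D; E/A] holding=-
goal check: towers=[B; C; D; E/A] holding=- — reached (length 6, optimal by BFS)

unstack(B, A)
putdown(B)
unstack(D, E)
putdown(D)
unstack(A, C)
stack(A, E)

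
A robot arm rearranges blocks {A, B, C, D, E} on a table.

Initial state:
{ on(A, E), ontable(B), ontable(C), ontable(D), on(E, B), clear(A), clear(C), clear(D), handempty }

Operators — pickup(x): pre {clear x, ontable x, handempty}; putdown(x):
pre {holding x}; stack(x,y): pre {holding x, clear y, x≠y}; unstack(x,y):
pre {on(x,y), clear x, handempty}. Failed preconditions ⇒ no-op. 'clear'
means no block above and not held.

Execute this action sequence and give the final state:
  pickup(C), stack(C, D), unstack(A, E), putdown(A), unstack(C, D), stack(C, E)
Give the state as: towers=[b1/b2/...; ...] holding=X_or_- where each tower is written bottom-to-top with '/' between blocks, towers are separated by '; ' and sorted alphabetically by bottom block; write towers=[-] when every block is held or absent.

step 1 (pickup(C)): towers=[B/E/A; D] holding=C
step 2 (stack(C, D)): towers=[B/E/A; D/C] holding=-
step 3 (unstack(A, E)): towers=[B/E; D/C] holding=A
step 4 (putdown(A)): towers=[A; B/E; D/C] holding=-
step 5 (unstack(C, D)): towers=[A; B/E; D] holding=C
step 6 (stack(C, E)): towers=[A; B/E/C; D] holding=-

towers=[A; B/E/C; D] holding=-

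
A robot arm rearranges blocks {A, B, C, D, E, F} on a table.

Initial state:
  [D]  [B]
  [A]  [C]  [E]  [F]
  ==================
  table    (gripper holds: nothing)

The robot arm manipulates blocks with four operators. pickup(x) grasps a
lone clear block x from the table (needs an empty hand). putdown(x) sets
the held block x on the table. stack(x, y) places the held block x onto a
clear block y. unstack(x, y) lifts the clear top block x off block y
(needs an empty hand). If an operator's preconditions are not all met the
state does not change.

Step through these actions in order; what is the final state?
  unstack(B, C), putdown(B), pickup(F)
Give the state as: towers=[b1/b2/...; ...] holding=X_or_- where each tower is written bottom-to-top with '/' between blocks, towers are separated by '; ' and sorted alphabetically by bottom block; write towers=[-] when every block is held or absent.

towers=[A/D; B; C; E] holding=F

step 1 (unstack(B, C)): towers=[A/D; C; E; F] holding=B
step 2 (putdown(B)): towers=[A/D; B; C; E; F] holding=-
step 3 (pickup(F)): towers=[A/D; B; C; E] holding=F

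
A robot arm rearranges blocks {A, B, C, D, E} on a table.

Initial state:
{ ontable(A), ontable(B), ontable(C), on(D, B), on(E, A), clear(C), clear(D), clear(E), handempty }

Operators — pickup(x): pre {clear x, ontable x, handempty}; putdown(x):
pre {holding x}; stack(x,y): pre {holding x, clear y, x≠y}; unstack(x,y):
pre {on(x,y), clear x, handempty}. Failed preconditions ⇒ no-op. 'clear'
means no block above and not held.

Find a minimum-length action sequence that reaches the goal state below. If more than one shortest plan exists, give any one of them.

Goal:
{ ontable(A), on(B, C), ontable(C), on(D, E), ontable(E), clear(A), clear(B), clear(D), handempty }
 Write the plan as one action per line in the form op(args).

step 1 (unstack(E, A)): towers=[A; B/D; C] holding=E
step 2 (putdown(E)): towers=[A; B/D; C; E] holding=-
step 3 (unstack(D, B)): towers=[A; B; C; E] holding=D
step 4 (stack(D, E)): towers=[A; B; C; E/D] holding=-
step 5 (pickup(B)): towers=[A; C; E/D] holding=B
step 6 (stack(B, C)): towers=[A; C/B; E/D] holding=-
goal check: towers=[A; C/B; E/D] holding=- — reached (length 6, optimal by BFS)

unstack(E, A)
putdown(E)
unstack(D, B)
stack(D, E)
pickup(B)
stack(B, C)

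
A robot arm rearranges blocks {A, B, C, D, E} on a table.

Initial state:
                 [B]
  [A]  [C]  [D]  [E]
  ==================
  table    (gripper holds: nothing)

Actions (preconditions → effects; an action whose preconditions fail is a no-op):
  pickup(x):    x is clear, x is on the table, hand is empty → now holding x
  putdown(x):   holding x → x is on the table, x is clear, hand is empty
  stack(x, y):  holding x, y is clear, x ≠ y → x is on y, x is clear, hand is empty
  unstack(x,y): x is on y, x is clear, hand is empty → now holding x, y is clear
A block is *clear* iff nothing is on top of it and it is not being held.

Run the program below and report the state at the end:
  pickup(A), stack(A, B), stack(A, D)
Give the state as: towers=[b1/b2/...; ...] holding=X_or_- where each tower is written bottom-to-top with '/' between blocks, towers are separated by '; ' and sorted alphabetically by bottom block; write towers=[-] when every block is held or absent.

towers=[C; D; E/B/A] holding=-

step 1 (pickup(A)): towers=[C; D; E/B] holding=A
step 2 (stack(A, B)): towers=[C; D; E/B/A] holding=-
step 3 (stack(A, D)) [no-op]: towers=[C; D; E/B/A] holding=-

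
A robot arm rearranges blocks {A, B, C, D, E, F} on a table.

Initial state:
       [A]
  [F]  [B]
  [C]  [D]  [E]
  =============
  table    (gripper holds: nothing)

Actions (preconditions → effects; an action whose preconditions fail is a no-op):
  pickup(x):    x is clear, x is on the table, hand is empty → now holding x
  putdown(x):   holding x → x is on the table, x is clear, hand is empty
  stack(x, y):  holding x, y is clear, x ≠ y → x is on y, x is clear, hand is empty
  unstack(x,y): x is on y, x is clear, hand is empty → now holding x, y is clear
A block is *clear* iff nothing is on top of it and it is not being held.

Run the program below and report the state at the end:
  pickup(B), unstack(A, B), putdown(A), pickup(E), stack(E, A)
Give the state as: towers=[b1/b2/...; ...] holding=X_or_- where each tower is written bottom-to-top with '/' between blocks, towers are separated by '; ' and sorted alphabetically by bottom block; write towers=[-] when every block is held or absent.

step 1 (pickup(B)) [no-op]: towers=[C/F; D/B/A; E] holding=-
step 2 (unstack(A, B)): towers=[C/F; D/B; E] holding=A
step 3 (putdown(A)): towers=[A; C/F; D/B; E] holding=-
step 4 (pickup(E)): towers=[A; C/F; D/B] holding=E
step 5 (stack(E, A)): towers=[A/E; C/F; D/B] holding=-

towers=[A/E; C/F; D/B] holding=-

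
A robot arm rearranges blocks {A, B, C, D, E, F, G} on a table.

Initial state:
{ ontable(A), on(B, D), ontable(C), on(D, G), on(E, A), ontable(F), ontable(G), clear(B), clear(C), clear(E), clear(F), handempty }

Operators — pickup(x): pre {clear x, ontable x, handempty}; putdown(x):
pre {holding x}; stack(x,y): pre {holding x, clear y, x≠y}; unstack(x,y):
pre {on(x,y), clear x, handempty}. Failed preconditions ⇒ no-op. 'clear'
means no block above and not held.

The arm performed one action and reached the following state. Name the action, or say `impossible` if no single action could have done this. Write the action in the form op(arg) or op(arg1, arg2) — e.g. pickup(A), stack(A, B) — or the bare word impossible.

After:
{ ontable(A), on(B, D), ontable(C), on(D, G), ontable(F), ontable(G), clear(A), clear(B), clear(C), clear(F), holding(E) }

target: towers=[A; C; F; G/D/B] holding=E
     unstack(B, D) → towers=[A/E; C; F; G/D] holding=B
         pickup(F) → towers=[A/E; C; G/D/B] holding=F
     unstack(E, A) → towers=[A; C; F; G/D/B] holding=E  ← match
         pickup(C) → towers=[A/E; F; G/D/B] holding=C

unstack(E, A)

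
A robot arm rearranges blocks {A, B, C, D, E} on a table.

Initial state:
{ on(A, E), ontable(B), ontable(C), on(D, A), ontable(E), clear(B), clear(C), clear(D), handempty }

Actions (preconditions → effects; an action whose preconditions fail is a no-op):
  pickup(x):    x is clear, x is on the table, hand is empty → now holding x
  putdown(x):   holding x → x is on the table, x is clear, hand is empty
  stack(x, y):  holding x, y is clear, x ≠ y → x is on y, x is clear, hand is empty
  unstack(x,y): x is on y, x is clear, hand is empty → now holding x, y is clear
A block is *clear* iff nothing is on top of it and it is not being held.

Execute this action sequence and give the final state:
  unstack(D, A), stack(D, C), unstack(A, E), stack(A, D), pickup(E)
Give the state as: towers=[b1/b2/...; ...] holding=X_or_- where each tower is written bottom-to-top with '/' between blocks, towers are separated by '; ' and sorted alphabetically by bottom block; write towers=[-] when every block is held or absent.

towers=[B; C/D/A] holding=E

step 1 (unstack(D, A)): towers=[B; C; E/A] holding=D
step 2 (stack(D, C)): towers=[B; C/D; E/A] holding=-
step 3 (unstack(A, E)): towers=[B; C/D; E] holding=A
step 4 (stack(A, D)): towers=[B; C/D/A; E] holding=-
step 5 (pickup(E)): towers=[B; C/D/A] holding=E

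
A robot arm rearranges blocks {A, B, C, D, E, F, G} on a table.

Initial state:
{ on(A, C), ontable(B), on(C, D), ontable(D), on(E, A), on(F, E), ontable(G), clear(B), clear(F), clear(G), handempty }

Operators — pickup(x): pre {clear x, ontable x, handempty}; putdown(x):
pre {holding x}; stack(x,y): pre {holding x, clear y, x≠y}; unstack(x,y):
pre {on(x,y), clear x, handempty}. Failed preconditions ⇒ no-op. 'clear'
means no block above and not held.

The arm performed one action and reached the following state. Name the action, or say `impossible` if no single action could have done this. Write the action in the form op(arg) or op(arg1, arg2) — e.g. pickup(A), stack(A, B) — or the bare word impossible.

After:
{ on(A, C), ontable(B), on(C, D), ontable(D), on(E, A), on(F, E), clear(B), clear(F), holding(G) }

pickup(G)

target: towers=[B; D/C/A/E/F] holding=G
         pickup(B) → towers=[D/C/A/E/F; G] holding=B
     unstack(F, E) → towers=[B; D/C/A/E; G] holding=F
         pickup(G) → towers=[B; D/C/A/E/F] holding=G  ← match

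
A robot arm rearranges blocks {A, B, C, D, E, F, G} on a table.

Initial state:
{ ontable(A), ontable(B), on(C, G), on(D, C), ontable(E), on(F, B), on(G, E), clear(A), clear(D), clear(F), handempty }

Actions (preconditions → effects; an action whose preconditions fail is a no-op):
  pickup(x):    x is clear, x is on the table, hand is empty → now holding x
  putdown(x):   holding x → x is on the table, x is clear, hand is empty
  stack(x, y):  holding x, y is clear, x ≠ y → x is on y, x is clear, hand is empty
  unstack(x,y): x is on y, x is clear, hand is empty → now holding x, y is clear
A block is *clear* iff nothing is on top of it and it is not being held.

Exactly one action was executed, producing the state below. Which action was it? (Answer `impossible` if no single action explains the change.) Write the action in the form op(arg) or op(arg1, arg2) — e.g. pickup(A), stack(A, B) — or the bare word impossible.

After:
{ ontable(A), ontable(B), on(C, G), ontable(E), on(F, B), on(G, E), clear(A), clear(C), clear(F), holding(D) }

target: towers=[A; B/F; E/G/C] holding=D
     unstack(F, B) → towers=[A; B; E/G/C/D] holding=F
     unstack(D, C) → towers=[A; B/F; E/G/C] holding=D  ← match
         pickup(A) → towers=[B/F; E/G/C/D] holding=A

unstack(D, C)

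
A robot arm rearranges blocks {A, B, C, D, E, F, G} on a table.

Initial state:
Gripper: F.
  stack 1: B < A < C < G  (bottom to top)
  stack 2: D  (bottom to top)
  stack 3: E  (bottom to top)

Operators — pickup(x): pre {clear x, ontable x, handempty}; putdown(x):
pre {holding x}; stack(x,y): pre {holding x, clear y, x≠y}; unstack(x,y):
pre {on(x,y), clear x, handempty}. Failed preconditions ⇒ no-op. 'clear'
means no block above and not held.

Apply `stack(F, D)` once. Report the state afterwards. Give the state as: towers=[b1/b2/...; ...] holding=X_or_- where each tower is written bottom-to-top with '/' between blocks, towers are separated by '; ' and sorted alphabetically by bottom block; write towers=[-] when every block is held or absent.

before: towers=[B/A/C/G; D; E] holding=F
pre[stack(F, D)]: holding(F) ok, clear(D) ok, F≠D ok
all met → apply stack(F, D)
after:  towers=[B/A/C/G; D/F; E] holding=-

towers=[B/A/C/G; D/F; E] holding=-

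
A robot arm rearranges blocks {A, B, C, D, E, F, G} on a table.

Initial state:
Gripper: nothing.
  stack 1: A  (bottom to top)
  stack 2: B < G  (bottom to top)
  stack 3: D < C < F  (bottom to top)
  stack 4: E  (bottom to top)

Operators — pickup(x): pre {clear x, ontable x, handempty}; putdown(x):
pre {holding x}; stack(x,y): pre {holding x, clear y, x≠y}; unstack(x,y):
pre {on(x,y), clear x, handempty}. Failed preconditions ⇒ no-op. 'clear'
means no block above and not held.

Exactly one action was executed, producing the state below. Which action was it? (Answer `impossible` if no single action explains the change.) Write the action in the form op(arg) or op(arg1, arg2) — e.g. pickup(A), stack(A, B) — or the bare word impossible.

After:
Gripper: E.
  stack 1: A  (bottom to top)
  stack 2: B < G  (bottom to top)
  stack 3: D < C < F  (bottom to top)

pickup(E)

target: towers=[A; B/G; D/C/F] holding=E
     unstack(F, C) → towers=[A; B/G; D/C; E] holding=F
     unstack(G, B) → towers=[A; B; D/C/F; E] holding=G
         pickup(A) → towers=[B/G; D/C/F; E] holding=A
         pickup(E) → towers=[A; B/G; D/C/F] holding=E  ← match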